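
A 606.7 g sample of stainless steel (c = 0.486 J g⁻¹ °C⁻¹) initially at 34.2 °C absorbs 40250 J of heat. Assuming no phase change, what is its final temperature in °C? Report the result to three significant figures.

ΔT = q / (m c) = 40250 / (606.7 × 0.486) = 136.5 °C
T_f = 34.2 + 136.5 = 170.7 °C

T_f = 171 °C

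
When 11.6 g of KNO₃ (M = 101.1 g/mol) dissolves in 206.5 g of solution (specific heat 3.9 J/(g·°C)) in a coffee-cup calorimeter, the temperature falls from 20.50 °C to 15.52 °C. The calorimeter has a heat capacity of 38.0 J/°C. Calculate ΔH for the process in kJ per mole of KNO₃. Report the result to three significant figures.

ΔH = 36.6 kJ/mol

|ΔT| = |15.52 − 20.50| = 4.98 °C
|q_surr| = (206.5 × 3.9 + 38.0) × 4.98 = 843.35 × 4.98 = 4200 J
n(KNO₃) = 11.6 / 101.1 = 0.1147 mol
Temperature fell, so q_rxn = +|q_surr| = 4.200 kJ
ΔH = q_rxn / n = 36.62 kJ/mol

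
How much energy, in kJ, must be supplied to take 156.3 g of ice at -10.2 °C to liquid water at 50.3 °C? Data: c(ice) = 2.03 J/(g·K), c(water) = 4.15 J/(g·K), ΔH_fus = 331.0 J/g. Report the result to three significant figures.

q1 (heat ice -10.2→0.0 °C): 156.3 × 2.03 × 10.2 = 3236 J
q2 (melt at 0 °C): 156.3 × 331.0 = 51735 J
q3 (heat water 0.0→50.3 °C): 156.3 × 4.15 × 50.3 = 32627 J
Total: 3236 + 51735 + 32627 = 87598 J = 87.6 kJ

q = 87.6 kJ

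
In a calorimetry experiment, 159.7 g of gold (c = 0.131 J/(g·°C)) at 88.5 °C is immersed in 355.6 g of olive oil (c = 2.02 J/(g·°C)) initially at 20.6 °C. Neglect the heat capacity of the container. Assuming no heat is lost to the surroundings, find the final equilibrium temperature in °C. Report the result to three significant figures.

Heat lost by gold = heat gained by olive oil.
(159.7)(0.131)(88.5 − T) = (355.6)(2.02)(T − 20.6)
20.9207 (88.5 − T) = 718.312 (T − 20.6)
1851.5 − 20.9207 T = 718.312 T − 14797
16648.5 = 739.2327 T
T = 22.52 °C

T_f = 22.5 °C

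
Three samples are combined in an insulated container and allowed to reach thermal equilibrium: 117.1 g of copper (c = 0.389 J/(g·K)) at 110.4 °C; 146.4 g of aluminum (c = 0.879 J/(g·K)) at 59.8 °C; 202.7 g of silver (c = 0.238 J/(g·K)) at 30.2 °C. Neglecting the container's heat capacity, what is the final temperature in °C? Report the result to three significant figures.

T_f = 63.7 °C

Σ mᵢcᵢ(T − Tᵢ) = 0  ⇒  T = Σ mᵢcᵢTᵢ / Σ mᵢcᵢ
Σ mᵢcᵢ = 117.1×0.389 + 146.4×0.879 + 202.7×0.238 = 222.4801
Σ mᵢcᵢTᵢ = 45.5519×110.4 + 128.6856×59.8 + 48.2426×30.2 = 14181
T = 14181 / 222.4801 = 63.74 °C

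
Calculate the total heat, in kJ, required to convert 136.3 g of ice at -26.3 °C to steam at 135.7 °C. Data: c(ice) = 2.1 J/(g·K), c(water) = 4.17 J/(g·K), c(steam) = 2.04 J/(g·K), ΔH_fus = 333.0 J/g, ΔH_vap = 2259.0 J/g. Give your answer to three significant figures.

q1 (heat ice -26.3→0.0 °C): 136.3 × 2.1 × 26.3 = 7528 J
q2 (melt at 0 °C): 136.3 × 333.0 = 45388 J
q3 (heat water 0.0→100.0 °C): 136.3 × 4.17 × 100.0 = 56837 J
q4 (vaporize at 100 °C): 136.3 × 2259.0 = 307902 J
q5 (heat steam 100.0→135.7 °C): 136.3 × 2.04 × 35.7 = 9926 J
Total: 7528 + 45388 + 56837 + 307902 + 9926 = 427581 J = 428 kJ

q = 428 kJ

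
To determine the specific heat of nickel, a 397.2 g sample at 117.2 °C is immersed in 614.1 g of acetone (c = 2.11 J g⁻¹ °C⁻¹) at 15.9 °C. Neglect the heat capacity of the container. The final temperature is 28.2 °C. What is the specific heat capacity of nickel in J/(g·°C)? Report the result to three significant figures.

q_gained = (614.1 × 2.11) × (28.2 − 15.9) = 15940 J
q_lost = 397.2 × c × (117.2 − 28.2) = 35350.8 c
Set equal: c = 15940 / 35350.8 = 0.451 J/(g·°C)

c = 0.451 J/(g·°C)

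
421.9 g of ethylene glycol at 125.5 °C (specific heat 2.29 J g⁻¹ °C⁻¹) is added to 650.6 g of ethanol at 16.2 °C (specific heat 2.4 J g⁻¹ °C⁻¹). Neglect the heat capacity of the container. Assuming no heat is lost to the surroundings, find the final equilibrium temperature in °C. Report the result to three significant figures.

Heat lost by ethylene glycol = heat gained by ethanol.
(421.9)(2.29)(125.5 − T) = (650.6)(2.4)(T − 16.2)
966.151 (125.5 − T) = 1561.44 (T − 16.2)
121250 − 966.151 T = 1561.44 T − 25295
146545 = 2527.591 T
T = 57.98 °C

T_f = 58.0 °C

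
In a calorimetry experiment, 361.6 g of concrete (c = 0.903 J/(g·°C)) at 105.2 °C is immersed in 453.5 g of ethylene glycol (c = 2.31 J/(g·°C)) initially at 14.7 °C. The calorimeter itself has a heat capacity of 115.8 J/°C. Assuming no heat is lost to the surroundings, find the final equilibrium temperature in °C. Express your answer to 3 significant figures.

T_f = 34.5 °C

Heat lost by concrete = heat gained by ethylene glycol + calorimeter.
(361.6)(0.903)(105.2 − T) = [(453.5)(2.31) + 115.8](T − 14.7)
326.5248 (105.2 − T) = 1163.385 (T − 14.7)
34350 − 326.5248 T = 1163.385 T − 17102
51452 = 1489.9098 T
T = 34.53 °C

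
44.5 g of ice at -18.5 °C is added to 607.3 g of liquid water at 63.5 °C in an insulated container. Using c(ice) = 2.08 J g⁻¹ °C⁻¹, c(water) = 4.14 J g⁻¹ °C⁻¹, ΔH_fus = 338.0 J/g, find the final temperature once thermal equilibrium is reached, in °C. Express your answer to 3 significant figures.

Heat to bring ice to 0 °C and melt it: q₁ = 44.5×2.08×18.5 + 44.5×338.0 = 16753 J
Heat the water can supply cooling to 0 °C: 607.3×4.14×63.5 = 159653 J > q₁, so all ice melts.
Energy balance: 607.3×4.14×(63.5 − T) = 16753 + 44.5×4.14×(T − 0)
2514.222(63.5 − T) = 16753 + 184.23 T
159653 − 16753 = 2698.452 T
T = 142900 / 2698.452 = 52.96 °C

T_f = 53.0 °C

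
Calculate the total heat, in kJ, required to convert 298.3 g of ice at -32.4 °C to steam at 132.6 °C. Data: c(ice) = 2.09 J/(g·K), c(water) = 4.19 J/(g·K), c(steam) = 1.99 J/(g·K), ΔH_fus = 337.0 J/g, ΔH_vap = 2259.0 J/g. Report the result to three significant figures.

q1 (heat ice -32.4→0.0 °C): 298.3 × 2.09 × 32.4 = 20200 J
q2 (melt at 0 °C): 298.3 × 337.0 = 100527 J
q3 (heat water 0.0→100.0 °C): 298.3 × 4.19 × 100.0 = 124988 J
q4 (vaporize at 100 °C): 298.3 × 2259.0 = 673860 J
q5 (heat steam 100.0→132.6 °C): 298.3 × 1.99 × 32.6 = 19352 J
Total: 20200 + 100527 + 124988 + 673860 + 19352 = 938927 J = 939 kJ

q = 939 kJ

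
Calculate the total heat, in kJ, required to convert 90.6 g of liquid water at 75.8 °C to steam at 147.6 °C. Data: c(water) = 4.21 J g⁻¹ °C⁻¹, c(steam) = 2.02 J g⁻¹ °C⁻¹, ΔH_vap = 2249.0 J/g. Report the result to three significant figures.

q = 222 kJ

q1 (heat water 75.8→100.0 °C): 90.6 × 4.21 × 24.2 = 9231 J
q2 (vaporize at 100 °C): 90.6 × 2249.0 = 203759 J
q3 (heat steam 100.0→147.6 °C): 90.6 × 2.02 × 47.6 = 8711 J
Total: 9231 + 203759 + 8711 = 221701 J = 222 kJ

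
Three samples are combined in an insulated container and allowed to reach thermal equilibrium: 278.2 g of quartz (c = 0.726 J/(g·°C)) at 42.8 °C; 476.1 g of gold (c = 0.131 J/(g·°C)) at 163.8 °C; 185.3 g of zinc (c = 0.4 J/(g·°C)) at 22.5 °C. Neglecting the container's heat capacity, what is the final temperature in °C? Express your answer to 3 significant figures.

Σ mᵢcᵢ(T − Tᵢ) = 0  ⇒  T = Σ mᵢcᵢTᵢ / Σ mᵢcᵢ
Σ mᵢcᵢ = 278.2×0.726 + 476.1×0.131 + 185.3×0.4 = 338.4623
Σ mᵢcᵢTᵢ = 201.9732×42.8 + 62.3691×163.8 + 74.12×22.5 = 20528
T = 20528 / 338.4623 = 60.65 °C

T_f = 60.7 °C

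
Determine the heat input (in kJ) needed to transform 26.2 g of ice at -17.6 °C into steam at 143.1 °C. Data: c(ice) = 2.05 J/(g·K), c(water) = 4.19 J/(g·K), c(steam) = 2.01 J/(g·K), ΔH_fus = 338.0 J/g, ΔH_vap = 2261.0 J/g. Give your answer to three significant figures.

q = 82.3 kJ

q1 (heat ice -17.6→0.0 °C): 26.2 × 2.05 × 17.6 = 945 J
q2 (melt at 0 °C): 26.2 × 338.0 = 8856 J
q3 (heat water 0.0→100.0 °C): 26.2 × 4.19 × 100.0 = 10978 J
q4 (vaporize at 100 °C): 26.2 × 2261.0 = 59238 J
q5 (heat steam 100.0→143.1 °C): 26.2 × 2.01 × 43.1 = 2270 J
Total: 945 + 8856 + 10978 + 59238 + 2270 = 82287 J = 82.3 kJ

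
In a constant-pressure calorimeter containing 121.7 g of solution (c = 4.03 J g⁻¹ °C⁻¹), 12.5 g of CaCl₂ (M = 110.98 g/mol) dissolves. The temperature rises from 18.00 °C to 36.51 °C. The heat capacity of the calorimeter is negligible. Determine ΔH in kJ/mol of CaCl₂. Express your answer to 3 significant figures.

|ΔT| = |36.51 − 18.00| = 18.51 °C
|q_surr| = (121.7 × 4.03) × 18.51 = 490.451 × 18.51 = 9078 J
n(CaCl₂) = 12.5 / 110.98 = 0.1126 mol
Temperature rose, so q_rxn = −|q_surr| = -9.078 kJ
ΔH = q_rxn / n = -80.62 kJ/mol

ΔH = -80.6 kJ/mol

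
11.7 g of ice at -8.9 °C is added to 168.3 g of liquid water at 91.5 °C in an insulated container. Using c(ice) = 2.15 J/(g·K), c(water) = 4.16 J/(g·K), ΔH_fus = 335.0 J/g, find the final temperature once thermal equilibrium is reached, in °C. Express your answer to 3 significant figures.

T_f = 80.0 °C

Heat to bring ice to 0 °C and melt it: q₁ = 11.7×2.15×8.9 + 11.7×335.0 = 4143.4 J
Heat the water can supply cooling to 0 °C: 168.3×4.16×91.5 = 64061.7 J > q₁, so all ice melts.
Energy balance: 168.3×4.16×(91.5 − T) = 4143.4 + 11.7×4.16×(T − 0)
700.128(91.5 − T) = 4143.4 + 48.672 T
64061.7 − 4143.4 = 748.800 T
T = 59918.3 / 748.800 = 80.02 °C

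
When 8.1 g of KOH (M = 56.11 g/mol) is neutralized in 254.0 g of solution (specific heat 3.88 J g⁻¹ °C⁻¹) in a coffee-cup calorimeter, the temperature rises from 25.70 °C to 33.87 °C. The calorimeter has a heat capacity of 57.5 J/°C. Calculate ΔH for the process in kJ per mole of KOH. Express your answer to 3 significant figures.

ΔH = -59.0 kJ/mol

|ΔT| = |33.87 − 25.70| = 8.17 °C
|q_surr| = (254.0 × 3.88 + 57.5) × 8.17 = 1043.02 × 8.17 = 8521 J
n(KOH) = 8.1 / 56.11 = 0.1444 mol
Temperature rose, so q_rxn = −|q_surr| = -8.521 kJ
ΔH = q_rxn / n = -59.01 kJ/mol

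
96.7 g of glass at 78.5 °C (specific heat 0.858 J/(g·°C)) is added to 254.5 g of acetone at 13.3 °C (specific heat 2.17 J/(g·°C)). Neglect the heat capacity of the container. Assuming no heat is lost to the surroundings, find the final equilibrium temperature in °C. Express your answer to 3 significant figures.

Heat lost by glass = heat gained by acetone.
(96.7)(0.858)(78.5 − T) = (254.5)(2.17)(T − 13.3)
82.9686 (78.5 − T) = 552.265 (T − 13.3)
6513.0 − 82.9686 T = 552.265 T − 7345.1
13858.1 = 635.2336 T
T = 21.82 °C

T_f = 21.8 °C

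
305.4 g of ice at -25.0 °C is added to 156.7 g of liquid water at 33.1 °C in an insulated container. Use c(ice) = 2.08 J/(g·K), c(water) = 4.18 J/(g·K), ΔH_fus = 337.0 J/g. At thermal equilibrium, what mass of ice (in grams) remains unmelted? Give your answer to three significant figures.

m_ice remaining = 288 g

Heat to warm all ice to 0 °C: 305.4×2.08×25.0 = 15881 J
Heat released by water cooling to 0 °C: 156.7×4.18×33.1 = 21681 J
21681 J < 15881 + 305.4×337.0 = 118800.8 J, so not all ice melts; final T = 0 °C.
Heat left for melting: 21681 − 15881 = 5800 J
Mass melted = 5800 / 337.0 = 17.21 g
Ice remaining = 305.4 − 17.21 = 288.19 g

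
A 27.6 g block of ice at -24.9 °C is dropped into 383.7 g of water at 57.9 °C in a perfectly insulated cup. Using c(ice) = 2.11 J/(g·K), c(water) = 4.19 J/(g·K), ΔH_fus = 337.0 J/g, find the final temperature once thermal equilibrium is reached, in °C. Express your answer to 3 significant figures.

Heat to bring ice to 0 °C and melt it: q₁ = 27.6×2.11×24.9 + 27.6×337.0 = 10751 J
Heat the water can supply cooling to 0 °C: 383.7×4.19×57.9 = 93086.0 J > q₁, so all ice melts.
Energy balance: 383.7×4.19×(57.9 − T) = 10751 + 27.6×4.19×(T − 0)
1607.703(57.9 − T) = 10751 + 115.644 T
93086.0 − 10751 = 1723.347 T
T = 82335.0 / 1723.347 = 47.78 °C

T_f = 47.8 °C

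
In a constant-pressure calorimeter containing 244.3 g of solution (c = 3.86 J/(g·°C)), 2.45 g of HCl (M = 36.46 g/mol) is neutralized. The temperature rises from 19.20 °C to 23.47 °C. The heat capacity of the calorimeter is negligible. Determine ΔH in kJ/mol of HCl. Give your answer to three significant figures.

|ΔT| = |23.47 − 19.20| = 4.27 °C
|q_surr| = (244.3 × 3.86) × 4.27 = 942.998 × 4.27 = 4027 J
n(HCl) = 2.45 / 36.46 = 0.06720 mol
Temperature rose, so q_rxn = −|q_surr| = -4.027 kJ
ΔH = q_rxn / n = -59.93 kJ/mol

ΔH = -59.9 kJ/mol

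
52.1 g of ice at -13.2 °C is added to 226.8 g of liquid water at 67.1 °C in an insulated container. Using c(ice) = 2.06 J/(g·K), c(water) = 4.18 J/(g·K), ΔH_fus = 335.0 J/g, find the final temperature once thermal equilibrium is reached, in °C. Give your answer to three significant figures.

Heat to bring ice to 0 °C and melt it: q₁ = 52.1×2.06×13.2 + 52.1×335.0 = 18870 J
Heat the water can supply cooling to 0 °C: 226.8×4.18×67.1 = 63612.4 J > q₁, so all ice melts.
Energy balance: 226.8×4.18×(67.1 − T) = 18870 + 52.1×4.18×(T − 0)
948.024(67.1 − T) = 18870 + 217.778 T
63612.4 − 18870 = 1165.802 T
T = 44742.4 / 1165.802 = 38.38 °C

T_f = 38.4 °C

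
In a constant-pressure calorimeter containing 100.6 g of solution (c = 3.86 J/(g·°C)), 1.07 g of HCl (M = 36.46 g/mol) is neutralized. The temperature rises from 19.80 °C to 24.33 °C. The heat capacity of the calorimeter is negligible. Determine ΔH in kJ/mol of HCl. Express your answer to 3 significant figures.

ΔH = -59.9 kJ/mol

|ΔT| = |24.33 − 19.80| = 4.53 °C
|q_surr| = (100.6 × 3.86) × 4.53 = 388.316 × 4.53 = 1759 J
n(HCl) = 1.07 / 36.46 = 0.02935 mol
Temperature rose, so q_rxn = −|q_surr| = -1.759 kJ
ΔH = q_rxn / n = -59.93 kJ/mol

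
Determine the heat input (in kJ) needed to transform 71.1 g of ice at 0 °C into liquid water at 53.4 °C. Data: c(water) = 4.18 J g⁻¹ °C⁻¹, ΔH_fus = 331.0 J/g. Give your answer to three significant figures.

q = 39.4 kJ

q1 (melt at 0 °C): 71.1 × 331.0 = 23534 J
q2 (heat water 0.0→53.4 °C): 71.1 × 4.18 × 53.4 = 15870 J
Total: 23534 + 15870 = 39404 J = 39.4 kJ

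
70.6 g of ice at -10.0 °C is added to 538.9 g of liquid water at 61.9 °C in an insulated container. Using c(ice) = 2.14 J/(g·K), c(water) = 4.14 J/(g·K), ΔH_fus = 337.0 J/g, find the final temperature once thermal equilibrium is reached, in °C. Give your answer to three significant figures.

Heat to bring ice to 0 °C and melt it: q₁ = 70.6×2.14×10.0 + 70.6×337.0 = 25303 J
Heat the water can supply cooling to 0 °C: 538.9×4.14×61.9 = 138102 J > q₁, so all ice melts.
Energy balance: 538.9×4.14×(61.9 − T) = 25303 + 70.6×4.14×(T − 0)
2231.046(61.9 − T) = 25303 + 292.284 T
138102 − 25303 = 2523.330 T
T = 112799 / 2523.330 = 44.70 °C

T_f = 44.7 °C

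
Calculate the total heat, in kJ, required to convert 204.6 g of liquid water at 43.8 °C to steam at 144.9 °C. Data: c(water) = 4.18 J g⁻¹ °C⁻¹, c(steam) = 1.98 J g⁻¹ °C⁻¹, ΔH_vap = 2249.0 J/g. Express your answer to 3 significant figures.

q = 526 kJ

q1 (heat water 43.8→100.0 °C): 204.6 × 4.18 × 56.2 = 48064 J
q2 (vaporize at 100 °C): 204.6 × 2249.0 = 460145 J
q3 (heat steam 100.0→144.9 °C): 204.6 × 1.98 × 44.9 = 18189 J
Total: 48064 + 460145 + 18189 = 526398 J = 526 kJ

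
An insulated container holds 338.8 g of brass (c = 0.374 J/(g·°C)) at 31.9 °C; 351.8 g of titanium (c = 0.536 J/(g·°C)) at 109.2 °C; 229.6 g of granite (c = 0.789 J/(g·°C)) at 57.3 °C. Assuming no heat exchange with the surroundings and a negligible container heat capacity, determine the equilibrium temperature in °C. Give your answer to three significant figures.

Σ mᵢcᵢ(T − Tᵢ) = 0  ⇒  T = Σ mᵢcᵢTᵢ / Σ mᵢcᵢ
Σ mᵢcᵢ = 338.8×0.374 + 351.8×0.536 + 229.6×0.789 = 496.4304
Σ mᵢcᵢTᵢ = 126.7112×31.9 + 188.5648×109.2 + 181.1544×57.3 = 35014
T = 35014 / 496.4304 = 70.53 °C

T_f = 70.5 °C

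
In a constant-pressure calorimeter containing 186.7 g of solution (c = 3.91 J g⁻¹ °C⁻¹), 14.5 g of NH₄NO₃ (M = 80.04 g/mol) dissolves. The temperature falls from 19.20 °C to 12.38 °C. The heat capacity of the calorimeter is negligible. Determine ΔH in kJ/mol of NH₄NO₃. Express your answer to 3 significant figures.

ΔH = 27.5 kJ/mol

|ΔT| = |12.38 − 19.20| = 6.82 °C
|q_surr| = (186.7 × 3.91) × 6.82 = 729.997 × 6.82 = 4979 J
n(NH₄NO₃) = 14.5 / 80.04 = 0.1812 mol
Temperature fell, so q_rxn = +|q_surr| = 4.979 kJ
ΔH = q_rxn / n = 27.48 kJ/mol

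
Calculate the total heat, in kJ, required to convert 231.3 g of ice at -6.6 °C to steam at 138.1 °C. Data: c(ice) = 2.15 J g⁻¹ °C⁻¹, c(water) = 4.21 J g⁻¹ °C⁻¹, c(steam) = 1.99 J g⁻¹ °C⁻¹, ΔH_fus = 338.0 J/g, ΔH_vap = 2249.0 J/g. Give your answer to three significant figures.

q = 717 kJ

q1 (heat ice -6.6→0.0 °C): 231.3 × 2.15 × 6.6 = 3282 J
q2 (melt at 0 °C): 231.3 × 338.0 = 78179 J
q3 (heat water 0.0→100.0 °C): 231.3 × 4.21 × 100.0 = 97377 J
q4 (vaporize at 100 °C): 231.3 × 2249.0 = 520194 J
q5 (heat steam 100.0→138.1 °C): 231.3 × 1.99 × 38.1 = 17537 J
Total: 3282 + 78179 + 97377 + 520194 + 17537 = 716569 J = 717 kJ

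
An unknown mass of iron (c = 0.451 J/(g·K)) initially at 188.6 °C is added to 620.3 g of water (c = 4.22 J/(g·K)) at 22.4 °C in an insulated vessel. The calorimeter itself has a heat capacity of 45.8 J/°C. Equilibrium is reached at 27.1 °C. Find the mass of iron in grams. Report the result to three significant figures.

q_gained = (620.3 × 4.22 + 45.8) × (27.1 − 22.4) = 12520 J
q_lost = m × 0.451 × (188.6 − 27.1) = 72.8365 m
m = 12520 / 72.8365 = 172 g

m = 172 g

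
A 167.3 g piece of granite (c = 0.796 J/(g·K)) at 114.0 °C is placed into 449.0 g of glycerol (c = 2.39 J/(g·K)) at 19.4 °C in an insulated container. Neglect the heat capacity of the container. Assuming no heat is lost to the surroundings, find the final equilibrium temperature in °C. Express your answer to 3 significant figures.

Heat lost by granite = heat gained by glycerol.
(167.3)(0.796)(114.0 − T) = (449.0)(2.39)(T − 19.4)
133.1708 (114.0 − T) = 1073.11 (T − 19.4)
15181 − 133.1708 T = 1073.11 T − 20818
35999 = 1206.2808 T
T = 29.84 °C

T_f = 29.8 °C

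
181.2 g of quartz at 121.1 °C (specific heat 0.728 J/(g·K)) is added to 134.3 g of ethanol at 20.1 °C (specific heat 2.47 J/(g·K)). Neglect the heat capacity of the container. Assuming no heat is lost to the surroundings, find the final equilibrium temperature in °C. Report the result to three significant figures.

T_f = 48.8 °C

Heat lost by quartz = heat gained by ethanol.
(181.2)(0.728)(121.1 − T) = (134.3)(2.47)(T − 20.1)
131.9136 (121.1 − T) = 331.721 (T − 20.1)
15975 − 131.9136 T = 331.721 T − 6667.6
22642.6 = 463.6346 T
T = 48.84 °C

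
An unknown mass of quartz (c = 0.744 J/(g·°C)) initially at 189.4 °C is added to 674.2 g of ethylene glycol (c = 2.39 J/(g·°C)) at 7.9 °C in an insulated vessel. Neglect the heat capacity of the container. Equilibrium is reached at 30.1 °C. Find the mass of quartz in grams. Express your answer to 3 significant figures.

m = 302 g

q_gained = (674.2 × 2.39) × (30.1 − 7.9) = 35770 J
q_lost = m × 0.744 × (189.4 − 30.1) = 118.5192 m
m = 35770 / 118.5192 = 302 g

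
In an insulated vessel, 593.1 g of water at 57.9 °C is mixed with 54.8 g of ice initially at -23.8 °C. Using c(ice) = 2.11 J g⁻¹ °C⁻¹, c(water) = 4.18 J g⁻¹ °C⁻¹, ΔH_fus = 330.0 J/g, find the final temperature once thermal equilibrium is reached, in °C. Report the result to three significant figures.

T_f = 45.3 °C

Heat to bring ice to 0 °C and melt it: q₁ = 54.8×2.11×23.8 + 54.8×330.0 = 20836 J
Heat the water can supply cooling to 0 °C: 593.1×4.18×57.9 = 143543 J > q₁, so all ice melts.
Energy balance: 593.1×4.18×(57.9 − T) = 20836 + 54.8×4.18×(T − 0)
2479.158(57.9 − T) = 20836 + 229.064 T
143543 − 20836 = 2708.222 T
T = 122707 / 2708.222 = 45.31 °C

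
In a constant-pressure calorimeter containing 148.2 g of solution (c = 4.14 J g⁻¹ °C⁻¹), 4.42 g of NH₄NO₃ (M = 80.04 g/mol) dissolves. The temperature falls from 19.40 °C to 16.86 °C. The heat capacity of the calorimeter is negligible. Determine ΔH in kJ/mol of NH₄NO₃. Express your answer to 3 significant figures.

ΔH = 28.2 kJ/mol

|ΔT| = |16.86 − 19.40| = 2.54 °C
|q_surr| = (148.2 × 4.14) × 2.54 = 613.548 × 2.54 = 1558 J
n(NH₄NO₃) = 4.42 / 80.04 = 0.05522 mol
Temperature fell, so q_rxn = +|q_surr| = 1.558 kJ
ΔH = q_rxn / n = 28.21 kJ/mol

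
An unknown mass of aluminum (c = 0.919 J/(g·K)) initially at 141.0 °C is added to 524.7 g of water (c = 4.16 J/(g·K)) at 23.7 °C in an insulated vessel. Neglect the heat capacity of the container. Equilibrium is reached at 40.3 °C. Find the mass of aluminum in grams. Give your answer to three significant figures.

m = 392 g

q_gained = (524.7 × 4.16) × (40.3 − 23.7) = 36234 J
q_lost = m × 0.919 × (141.0 − 40.3) = 92.5433 m
m = 36234 / 92.5433 = 392 g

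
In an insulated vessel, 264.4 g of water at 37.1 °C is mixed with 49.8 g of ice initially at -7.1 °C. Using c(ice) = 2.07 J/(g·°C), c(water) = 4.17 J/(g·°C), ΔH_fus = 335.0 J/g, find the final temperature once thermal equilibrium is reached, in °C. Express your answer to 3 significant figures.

Heat to bring ice to 0 °C and melt it: q₁ = 49.8×2.07×7.1 + 49.8×335.0 = 17415 J
Heat the water can supply cooling to 0 °C: 264.4×4.17×37.1 = 40904.5 J > q₁, so all ice melts.
Energy balance: 264.4×4.17×(37.1 − T) = 17415 + 49.8×4.17×(T − 0)
1102.548(37.1 − T) = 17415 + 207.666 T
40904.5 − 17415 = 1310.214 T
T = 23489.5 / 1310.214 = 17.93 °C

T_f = 17.9 °C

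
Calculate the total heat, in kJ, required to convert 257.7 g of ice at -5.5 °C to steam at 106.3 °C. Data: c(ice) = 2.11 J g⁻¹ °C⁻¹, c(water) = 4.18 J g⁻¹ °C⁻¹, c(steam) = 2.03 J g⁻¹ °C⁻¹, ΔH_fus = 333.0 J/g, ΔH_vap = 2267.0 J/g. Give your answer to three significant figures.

q1 (heat ice -5.5→0.0 °C): 257.7 × 2.11 × 5.5 = 2991 J
q2 (melt at 0 °C): 257.7 × 333.0 = 85814 J
q3 (heat water 0.0→100.0 °C): 257.7 × 4.18 × 100.0 = 107719 J
q4 (vaporize at 100 °C): 257.7 × 2267.0 = 584206 J
q5 (heat steam 100.0→106.3 °C): 257.7 × 2.03 × 6.3 = 3296 J
Total: 2991 + 85814 + 107719 + 584206 + 3296 = 784026 J = 784 kJ

q = 784 kJ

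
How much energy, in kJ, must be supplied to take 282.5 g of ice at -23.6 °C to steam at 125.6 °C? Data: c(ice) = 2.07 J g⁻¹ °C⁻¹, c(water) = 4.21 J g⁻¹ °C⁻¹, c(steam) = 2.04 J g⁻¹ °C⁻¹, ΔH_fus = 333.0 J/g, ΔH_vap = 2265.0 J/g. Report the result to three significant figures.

q1 (heat ice -23.6→0.0 °C): 282.5 × 2.07 × 23.6 = 13801 J
q2 (melt at 0 °C): 282.5 × 333.0 = 94073 J
q3 (heat water 0.0→100.0 °C): 282.5 × 4.21 × 100.0 = 118933 J
q4 (vaporize at 100 °C): 282.5 × 2265.0 = 639863 J
q5 (heat steam 100.0→125.6 °C): 282.5 × 2.04 × 25.6 = 14753 J
Total: 13801 + 94073 + 118933 + 639863 + 14753 = 881423 J = 881 kJ

q = 881 kJ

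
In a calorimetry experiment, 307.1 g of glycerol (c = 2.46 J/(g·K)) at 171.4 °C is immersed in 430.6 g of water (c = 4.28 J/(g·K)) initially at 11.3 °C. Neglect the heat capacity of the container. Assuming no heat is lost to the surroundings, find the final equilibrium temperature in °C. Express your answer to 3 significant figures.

T_f = 57.8 °C

Heat lost by glycerol = heat gained by water.
(307.1)(2.46)(171.4 − T) = (430.6)(4.28)(T − 11.3)
755.466 (171.4 − T) = 1842.968 (T − 11.3)
129490 − 755.466 T = 1842.968 T − 20826
150316 = 2598.434 T
T = 57.849 °C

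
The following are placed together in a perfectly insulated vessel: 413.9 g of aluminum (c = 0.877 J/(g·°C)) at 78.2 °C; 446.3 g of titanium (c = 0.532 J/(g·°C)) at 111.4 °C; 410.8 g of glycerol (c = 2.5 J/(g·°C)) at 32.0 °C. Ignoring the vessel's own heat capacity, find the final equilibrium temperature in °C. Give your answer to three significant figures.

Σ mᵢcᵢ(T − Tᵢ) = 0  ⇒  T = Σ mᵢcᵢTᵢ / Σ mᵢcᵢ
Σ mᵢcᵢ = 413.9×0.877 + 446.3×0.532 + 410.8×2.5 = 1627.4219
Σ mᵢcᵢTᵢ = 362.9903×78.2 + 237.4316×111.4 + 1027×32.0 = 87700
T = 87700 / 1627.4219 = 53.89 °C

T_f = 53.9 °C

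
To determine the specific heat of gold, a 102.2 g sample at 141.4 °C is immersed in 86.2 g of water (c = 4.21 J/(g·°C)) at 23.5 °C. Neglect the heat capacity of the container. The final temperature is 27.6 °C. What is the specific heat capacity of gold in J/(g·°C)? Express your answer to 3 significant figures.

q_gained = (86.2 × 4.21) × (27.6 − 23.5) = 1488 J
q_lost = 102.2 × c × (141.4 − 27.6) = 11630.36 c
Set equal: c = 1488 / 11630.36 = 0.128 J/(g·°C)

c = 0.128 J/(g·°C)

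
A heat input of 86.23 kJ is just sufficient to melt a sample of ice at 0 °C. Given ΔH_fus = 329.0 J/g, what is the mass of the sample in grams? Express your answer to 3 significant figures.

m = 262 g

m = q / ΔH_fus = 86230 J / 329.0 J/g = 262 g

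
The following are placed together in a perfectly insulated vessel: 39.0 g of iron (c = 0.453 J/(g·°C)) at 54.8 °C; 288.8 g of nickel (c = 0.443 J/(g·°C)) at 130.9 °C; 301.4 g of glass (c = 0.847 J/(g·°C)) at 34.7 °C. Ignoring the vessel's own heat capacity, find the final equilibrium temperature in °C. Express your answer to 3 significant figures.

T_f = 66.3 °C

Σ mᵢcᵢ(T − Tᵢ) = 0  ⇒  T = Σ mᵢcᵢTᵢ / Σ mᵢcᵢ
Σ mᵢcᵢ = 39.0×0.453 + 288.8×0.443 + 301.4×0.847 = 400.8912
Σ mᵢcᵢTᵢ = 17.667×54.8 + 127.9384×130.9 + 255.2858×34.7 = 26574
T = 26574 / 400.8912 = 66.29 °C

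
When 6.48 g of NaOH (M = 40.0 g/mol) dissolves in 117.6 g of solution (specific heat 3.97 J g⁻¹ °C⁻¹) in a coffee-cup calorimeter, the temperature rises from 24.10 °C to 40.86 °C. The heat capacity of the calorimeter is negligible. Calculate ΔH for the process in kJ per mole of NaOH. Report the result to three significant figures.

ΔH = -48.3 kJ/mol

|ΔT| = |40.86 − 24.10| = 16.76 °C
|q_surr| = (117.6 × 3.97) × 16.76 = 466.872 × 16.76 = 7825 J
n(NaOH) = 6.48 / 40.0 = 0.1620 mol
Temperature rose, so q_rxn = −|q_surr| = -7.825 kJ
ΔH = q_rxn / n = -48.30 kJ/mol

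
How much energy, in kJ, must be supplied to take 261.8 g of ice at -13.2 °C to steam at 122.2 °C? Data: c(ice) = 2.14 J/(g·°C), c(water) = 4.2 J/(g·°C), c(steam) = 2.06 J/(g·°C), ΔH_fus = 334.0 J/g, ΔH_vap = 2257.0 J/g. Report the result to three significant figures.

q = 808 kJ

q1 (heat ice -13.2→0.0 °C): 261.8 × 2.14 × 13.2 = 7395 J
q2 (melt at 0 °C): 261.8 × 334.0 = 87441 J
q3 (heat water 0.0→100.0 °C): 261.8 × 4.2 × 100.0 = 109956 J
q4 (vaporize at 100 °C): 261.8 × 2257.0 = 590883 J
q5 (heat steam 100.0→122.2 °C): 261.8 × 2.06 × 22.2 = 11973 J
Total: 7395 + 87441 + 109956 + 590883 + 11973 = 807648 J = 808 kJ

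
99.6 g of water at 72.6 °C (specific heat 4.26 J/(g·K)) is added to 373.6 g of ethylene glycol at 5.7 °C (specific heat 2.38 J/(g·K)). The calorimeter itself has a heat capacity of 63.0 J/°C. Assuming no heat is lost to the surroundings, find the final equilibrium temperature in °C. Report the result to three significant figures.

Heat lost by water = heat gained by ethylene glycol + calorimeter.
(99.6)(4.26)(72.6 − T) = [(373.6)(2.38) + 63.0](T − 5.7)
424.296 (72.6 − T) = 952.168 (T − 5.7)
30804 − 424.296 T = 952.168 T − 5427.4
36231.4 = 1376.464 T
T = 26.32 °C

T_f = 26.3 °C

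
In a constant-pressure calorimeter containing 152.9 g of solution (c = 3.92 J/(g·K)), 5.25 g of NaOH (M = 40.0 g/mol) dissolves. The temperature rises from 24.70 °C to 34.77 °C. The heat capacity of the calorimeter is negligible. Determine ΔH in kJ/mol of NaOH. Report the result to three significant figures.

|ΔT| = |34.77 − 24.70| = 10.07 °C
|q_surr| = (152.9 × 3.92) × 10.07 = 599.368 × 10.07 = 6036 J
n(NaOH) = 5.25 / 40.0 = 0.1313 mol
Temperature rose, so q_rxn = −|q_surr| = -6.036 kJ
ΔH = q_rxn / n = -45.97 kJ/mol

ΔH = -46.0 kJ/mol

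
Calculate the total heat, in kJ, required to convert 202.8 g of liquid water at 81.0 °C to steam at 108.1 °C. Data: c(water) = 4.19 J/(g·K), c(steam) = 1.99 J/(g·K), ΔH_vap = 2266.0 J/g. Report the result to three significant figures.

q1 (heat water 81.0→100.0 °C): 202.8 × 4.19 × 19.0 = 16145 J
q2 (vaporize at 100 °C): 202.8 × 2266.0 = 459545 J
q3 (heat steam 100.0→108.1 °C): 202.8 × 1.99 × 8.1 = 3269 J
Total: 16145 + 459545 + 3269 = 478959 J = 479 kJ

q = 479 kJ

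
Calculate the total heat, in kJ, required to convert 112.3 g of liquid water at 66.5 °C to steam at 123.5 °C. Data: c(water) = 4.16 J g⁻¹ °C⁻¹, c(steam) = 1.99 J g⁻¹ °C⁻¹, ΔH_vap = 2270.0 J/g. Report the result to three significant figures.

q = 276 kJ

q1 (heat water 66.5→100.0 °C): 112.3 × 4.16 × 33.5 = 15650 J
q2 (vaporize at 100 °C): 112.3 × 2270.0 = 254921 J
q3 (heat steam 100.0→123.5 °C): 112.3 × 1.99 × 23.5 = 5252 J
Total: 15650 + 254921 + 5252 = 275823 J = 276 kJ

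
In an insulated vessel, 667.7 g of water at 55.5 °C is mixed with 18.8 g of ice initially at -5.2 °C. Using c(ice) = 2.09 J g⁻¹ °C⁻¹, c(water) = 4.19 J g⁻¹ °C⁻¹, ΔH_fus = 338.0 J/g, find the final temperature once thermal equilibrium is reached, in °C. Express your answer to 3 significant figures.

Heat to bring ice to 0 °C and melt it: q₁ = 18.8×2.09×5.2 + 18.8×338.0 = 6558.7 J
Heat the water can supply cooling to 0 °C: 667.7×4.19×55.5 = 155270 J > q₁, so all ice melts.
Energy balance: 667.7×4.19×(55.5 − T) = 6558.7 + 18.8×4.19×(T − 0)
2797.663(55.5 − T) = 6558.7 + 78.772 T
155270 − 6558.7 = 2876.435 T
T = 148711.3 / 2876.435 = 51.70 °C

T_f = 51.7 °C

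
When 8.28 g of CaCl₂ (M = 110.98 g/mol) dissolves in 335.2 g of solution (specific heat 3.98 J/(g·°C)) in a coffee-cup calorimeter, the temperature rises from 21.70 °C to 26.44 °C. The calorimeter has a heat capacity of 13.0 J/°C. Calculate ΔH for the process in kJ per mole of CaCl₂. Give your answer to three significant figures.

|ΔT| = |26.44 − 21.70| = 4.74 °C
|q_surr| = (335.2 × 3.98 + 13.0) × 4.74 = 1347.096 × 4.74 = 6385 J
n(CaCl₂) = 8.28 / 110.98 = 0.07461 mol
Temperature rose, so q_rxn = −|q_surr| = -6.385 kJ
ΔH = q_rxn / n = -85.58 kJ/mol

ΔH = -85.6 kJ/mol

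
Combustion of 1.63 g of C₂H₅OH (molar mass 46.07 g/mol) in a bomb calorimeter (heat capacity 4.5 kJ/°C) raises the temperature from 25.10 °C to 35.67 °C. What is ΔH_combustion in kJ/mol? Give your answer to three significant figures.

ΔH = -1340 kJ/mol

ΔT = 35.67 − 25.10 = 10.57 °C
q_cal = C_cal × ΔT = 4.5 × 10.57 = 47.565 kJ
n = 1.63 / 46.07 = 0.03538 mol
q_rxn = −q_cal = -47.565 kJ
ΔH = -47.565 / 0.03538 = -1344 kJ/mol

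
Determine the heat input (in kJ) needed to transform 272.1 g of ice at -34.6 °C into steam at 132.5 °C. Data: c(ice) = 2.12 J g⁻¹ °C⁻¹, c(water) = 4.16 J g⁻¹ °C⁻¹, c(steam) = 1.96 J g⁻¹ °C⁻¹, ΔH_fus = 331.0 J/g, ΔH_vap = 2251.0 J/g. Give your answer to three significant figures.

q = 853 kJ

q1 (heat ice -34.6→0.0 °C): 272.1 × 2.12 × 34.6 = 19959 J
q2 (melt at 0 °C): 272.1 × 331.0 = 90065 J
q3 (heat water 0.0→100.0 °C): 272.1 × 4.16 × 100.0 = 113194 J
q4 (vaporize at 100 °C): 272.1 × 2251.0 = 612497 J
q5 (heat steam 100.0→132.5 °C): 272.1 × 1.96 × 32.5 = 17333 J
Total: 19959 + 90065 + 113194 + 612497 + 17333 = 853048 J = 853 kJ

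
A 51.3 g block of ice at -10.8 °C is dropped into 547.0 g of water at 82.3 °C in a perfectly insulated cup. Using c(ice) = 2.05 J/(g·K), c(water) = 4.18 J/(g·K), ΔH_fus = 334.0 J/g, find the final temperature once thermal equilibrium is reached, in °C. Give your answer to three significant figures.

Heat to bring ice to 0 °C and melt it: q₁ = 51.3×2.05×10.8 + 51.3×334.0 = 18270 J
Heat the water can supply cooling to 0 °C: 547.0×4.18×82.3 = 188176 J > q₁, so all ice melts.
Energy balance: 547.0×4.18×(82.3 − T) = 18270 + 51.3×4.18×(T − 0)
2286.46(82.3 − T) = 18270 + 214.434 T
188176 − 18270 = 2500.894 T
T = 169906 / 2500.894 = 67.94 °C

T_f = 67.9 °C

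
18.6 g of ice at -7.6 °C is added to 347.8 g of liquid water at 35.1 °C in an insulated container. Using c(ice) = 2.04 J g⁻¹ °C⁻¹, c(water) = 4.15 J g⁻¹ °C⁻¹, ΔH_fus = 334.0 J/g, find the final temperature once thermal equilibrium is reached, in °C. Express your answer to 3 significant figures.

Heat to bring ice to 0 °C and melt it: q₁ = 18.6×2.04×7.6 + 18.6×334.0 = 6500.8 J
Heat the water can supply cooling to 0 °C: 347.8×4.15×35.1 = 50662.3 J > q₁, so all ice melts.
Energy balance: 347.8×4.15×(35.1 − T) = 6500.8 + 18.6×4.15×(T − 0)
1443.37(35.1 − T) = 6500.8 + 77.19 T
50662.3 − 6500.8 = 1520.56 T
T = 44161.5 / 1520.56 = 29.04 °C

T_f = 29.0 °C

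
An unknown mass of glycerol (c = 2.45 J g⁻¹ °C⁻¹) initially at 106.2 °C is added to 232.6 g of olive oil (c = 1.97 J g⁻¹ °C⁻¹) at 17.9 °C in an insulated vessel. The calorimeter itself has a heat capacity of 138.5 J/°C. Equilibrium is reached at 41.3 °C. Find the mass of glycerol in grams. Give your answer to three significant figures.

m = 87.8 g

q_gained = (232.6 × 1.97 + 138.5) × (41.3 − 17.9) = 13960 J
q_lost = m × 2.45 × (106.2 − 41.3) = 159.005 m
m = 13960 / 159.005 = 87.8 g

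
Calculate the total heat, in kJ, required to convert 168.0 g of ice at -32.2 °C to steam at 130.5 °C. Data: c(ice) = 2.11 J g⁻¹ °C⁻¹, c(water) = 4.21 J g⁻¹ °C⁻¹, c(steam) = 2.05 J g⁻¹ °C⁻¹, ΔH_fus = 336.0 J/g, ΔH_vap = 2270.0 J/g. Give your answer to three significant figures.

q1 (heat ice -32.2→0.0 °C): 168.0 × 2.11 × 32.2 = 11414 J
q2 (melt at 0 °C): 168.0 × 336.0 = 56448 J
q3 (heat water 0.0→100.0 °C): 168.0 × 4.21 × 100.0 = 70728 J
q4 (vaporize at 100 °C): 168.0 × 2270.0 = 381360 J
q5 (heat steam 100.0→130.5 °C): 168.0 × 2.05 × 30.5 = 10504 J
Total: 11414 + 56448 + 70728 + 381360 + 10504 = 530454 J = 530 kJ

q = 530 kJ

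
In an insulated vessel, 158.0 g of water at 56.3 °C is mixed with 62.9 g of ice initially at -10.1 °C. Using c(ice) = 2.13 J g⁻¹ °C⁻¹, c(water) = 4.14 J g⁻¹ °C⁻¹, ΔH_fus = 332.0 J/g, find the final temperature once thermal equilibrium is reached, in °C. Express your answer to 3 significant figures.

T_f = 16.0 °C

Heat to bring ice to 0 °C and melt it: q₁ = 62.9×2.13×10.1 + 62.9×332.0 = 22236 J
Heat the water can supply cooling to 0 °C: 158.0×4.14×56.3 = 36827.0 J > q₁, so all ice melts.
Energy balance: 158.0×4.14×(56.3 − T) = 22236 + 62.9×4.14×(T − 0)
654.12(56.3 − T) = 22236 + 260.406 T
36827.0 − 22236 = 914.526 T
T = 14591.0 / 914.526 = 15.95 °C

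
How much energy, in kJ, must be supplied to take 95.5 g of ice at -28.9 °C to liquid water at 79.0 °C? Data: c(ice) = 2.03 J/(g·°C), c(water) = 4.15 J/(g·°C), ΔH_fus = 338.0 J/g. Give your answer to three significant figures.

q1 (heat ice -28.9→0.0 °C): 95.5 × 2.03 × 28.9 = 5603 J
q2 (melt at 0 °C): 95.5 × 338.0 = 32279 J
q3 (heat water 0.0→79.0 °C): 95.5 × 4.15 × 79.0 = 31310 J
Total: 5603 + 32279 + 31310 = 69192 J = 69.2 kJ

q = 69.2 kJ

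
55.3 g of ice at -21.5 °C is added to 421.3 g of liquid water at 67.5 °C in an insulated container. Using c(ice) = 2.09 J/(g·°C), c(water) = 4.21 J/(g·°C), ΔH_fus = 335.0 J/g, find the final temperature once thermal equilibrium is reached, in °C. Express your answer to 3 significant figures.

T_f = 49.2 °C

Heat to bring ice to 0 °C and melt it: q₁ = 55.3×2.09×21.5 + 55.3×335.0 = 21010 J
Heat the water can supply cooling to 0 °C: 421.3×4.21×67.5 = 119723 J > q₁, so all ice melts.
Energy balance: 421.3×4.21×(67.5 − T) = 21010 + 55.3×4.21×(T − 0)
1773.673(67.5 − T) = 21010 + 232.813 T
119723 − 21010 = 2006.486 T
T = 98713 / 2006.486 = 49.20 °C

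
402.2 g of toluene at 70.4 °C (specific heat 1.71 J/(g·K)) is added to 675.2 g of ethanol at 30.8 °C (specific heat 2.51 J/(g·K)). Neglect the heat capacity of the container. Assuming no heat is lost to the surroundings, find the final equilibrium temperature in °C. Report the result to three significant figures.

Heat lost by toluene = heat gained by ethanol.
(402.2)(1.71)(70.4 − T) = (675.2)(2.51)(T − 30.8)
687.762 (70.4 − T) = 1694.752 (T − 30.8)
48418 − 687.762 T = 1694.752 T − 52198
100616 = 2382.514 T
T = 42.23 °C

T_f = 42.2 °C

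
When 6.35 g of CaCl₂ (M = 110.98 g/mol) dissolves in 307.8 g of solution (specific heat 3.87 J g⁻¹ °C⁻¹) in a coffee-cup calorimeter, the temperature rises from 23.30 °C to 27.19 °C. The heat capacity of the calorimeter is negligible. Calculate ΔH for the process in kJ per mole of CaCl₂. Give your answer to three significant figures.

ΔH = -81.0 kJ/mol

|ΔT| = |27.19 − 23.30| = 3.89 °C
|q_surr| = (307.8 × 3.87) × 3.89 = 1191.186 × 3.89 = 4634 J
n(CaCl₂) = 6.35 / 110.98 = 0.05722 mol
Temperature rose, so q_rxn = −|q_surr| = -4.634 kJ
ΔH = q_rxn / n = -80.99 kJ/mol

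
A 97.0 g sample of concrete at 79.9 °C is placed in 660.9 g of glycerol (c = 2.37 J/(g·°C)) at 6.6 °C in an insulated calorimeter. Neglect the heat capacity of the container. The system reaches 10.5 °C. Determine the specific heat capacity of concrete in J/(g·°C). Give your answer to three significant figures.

c = 0.907 J/(g·°C)

q_gained = (660.9 × 2.37) × (10.5 − 6.6) = 6109 J
q_lost = 97.0 × c × (79.9 − 10.5) = 6731.8 c
Set equal: c = 6109 / 6731.8 = 0.907 J/(g·°C)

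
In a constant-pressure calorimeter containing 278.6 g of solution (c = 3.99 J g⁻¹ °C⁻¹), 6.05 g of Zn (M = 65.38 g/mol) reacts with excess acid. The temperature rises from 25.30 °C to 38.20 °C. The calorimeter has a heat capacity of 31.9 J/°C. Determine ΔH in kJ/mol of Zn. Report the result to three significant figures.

|ΔT| = |38.20 − 25.30| = 12.90 °C
|q_surr| = (278.6 × 3.99 + 31.9) × 12.90 = 1143.514 × 12.90 = 14750 J
n(Zn) = 6.05 / 65.38 = 0.09254 mol
Temperature rose, so q_rxn = −|q_surr| = -14.75 kJ
ΔH = q_rxn / n = -159.4 kJ/mol

ΔH = -159 kJ/mol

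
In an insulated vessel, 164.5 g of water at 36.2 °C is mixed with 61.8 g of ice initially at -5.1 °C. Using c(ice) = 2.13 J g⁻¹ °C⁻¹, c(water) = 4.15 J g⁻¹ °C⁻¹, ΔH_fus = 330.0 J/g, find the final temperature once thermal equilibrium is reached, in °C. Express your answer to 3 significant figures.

T_f = 3.88 °C

Heat to bring ice to 0 °C and melt it: q₁ = 61.8×2.13×5.1 + 61.8×330.0 = 21065 J
Heat the water can supply cooling to 0 °C: 164.5×4.15×36.2 = 24712.8 J > q₁, so all ice melts.
Energy balance: 164.5×4.15×(36.2 − T) = 21065 + 61.8×4.15×(T − 0)
682.675(36.2 − T) = 21065 + 256.47 T
24712.8 − 21065 = 939.145 T
T = 3647.8 / 939.145 = 3.884 °C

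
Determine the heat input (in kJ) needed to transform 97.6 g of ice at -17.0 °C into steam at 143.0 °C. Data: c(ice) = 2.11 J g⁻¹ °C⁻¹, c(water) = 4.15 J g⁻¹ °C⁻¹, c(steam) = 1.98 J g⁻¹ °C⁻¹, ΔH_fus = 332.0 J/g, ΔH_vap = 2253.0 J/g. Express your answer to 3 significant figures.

q1 (heat ice -17.0→0.0 °C): 97.6 × 2.11 × 17.0 = 3501 J
q2 (melt at 0 °C): 97.6 × 332.0 = 32403 J
q3 (heat water 0.0→100.0 °C): 97.6 × 4.15 × 100.0 = 40504 J
q4 (vaporize at 100 °C): 97.6 × 2253.0 = 219893 J
q5 (heat steam 100.0→143.0 °C): 97.6 × 1.98 × 43.0 = 8310 J
Total: 3501 + 32403 + 40504 + 219893 + 8310 = 304611 J = 305 kJ

q = 305 kJ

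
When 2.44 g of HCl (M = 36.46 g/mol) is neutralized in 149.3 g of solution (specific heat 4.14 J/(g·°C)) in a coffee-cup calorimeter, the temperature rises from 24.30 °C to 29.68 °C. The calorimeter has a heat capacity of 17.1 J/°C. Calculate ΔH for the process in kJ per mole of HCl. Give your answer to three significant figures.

|ΔT| = |29.68 − 24.30| = 5.38 °C
|q_surr| = (149.3 × 4.14 + 17.1) × 5.38 = 635.202 × 5.38 = 3417 J
n(HCl) = 2.44 / 36.46 = 0.06692 mol
Temperature rose, so q_rxn = −|q_surr| = -3.417 kJ
ΔH = q_rxn / n = -51.06 kJ/mol

ΔH = -51.1 kJ/mol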